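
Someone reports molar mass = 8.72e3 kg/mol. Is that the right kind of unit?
Yes

molar mass has SI base units: kg / mol
kg/mol reduces to the same SI base units, so it is a valid unit for molar mass.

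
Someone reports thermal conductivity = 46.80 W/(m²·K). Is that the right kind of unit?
No

thermal conductivity has SI base units: kg * m / (s^3 * K)
W/(m²·K) does NOT reduce to kg * m / (s^3 * K); a valid unit for thermal conductivity would be e.g. W/(m·K).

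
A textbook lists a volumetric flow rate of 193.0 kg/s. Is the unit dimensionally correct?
No

volumetric flow rate has SI base units: m^3 / s
kg/s does NOT reduce to m^3 / s; a valid unit for volumetric flow rate would be e.g. m³/s.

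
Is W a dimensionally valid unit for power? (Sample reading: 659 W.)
Yes

power has SI base units: kg * m^2 / s^3
W reduces to the same SI base units, so it is a valid unit for power.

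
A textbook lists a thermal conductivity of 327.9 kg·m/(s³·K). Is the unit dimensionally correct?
Yes

thermal conductivity has SI base units: kg * m / (s^3 * K)
kg·m/(s³·K) reduces to the same SI base units, so it is a valid unit for thermal conductivity.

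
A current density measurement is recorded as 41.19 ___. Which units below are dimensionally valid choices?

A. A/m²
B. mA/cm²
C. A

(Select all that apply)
A, B

current density has SI base units: A / m^2

Checking each option against A / m^2:
  A. A/m²: ✓ matches
  B. mA/cm²: ✓ matches
  C. A: ✗ does not match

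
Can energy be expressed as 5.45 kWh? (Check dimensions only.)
Yes

energy has SI base units: kg * m^2 / s^2
kWh reduces to the same SI base units, so it is a valid unit for energy.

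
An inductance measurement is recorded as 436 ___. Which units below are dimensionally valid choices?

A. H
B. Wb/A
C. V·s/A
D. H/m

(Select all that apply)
A, B, C

inductance has SI base units: kg * m^2 / (A^2 * s^2)

Checking each option against kg * m^2 / (A^2 * s^2):
  A. H: ✓ matches
  B. Wb/A: ✓ matches
  C. V·s/A: ✓ matches
  D. H/m: ✗ does not match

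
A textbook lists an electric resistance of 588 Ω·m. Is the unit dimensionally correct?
No

electric resistance has SI base units: kg * m^2 / (A^2 * s^3)
Ω·m does NOT reduce to kg * m^2 / (A^2 * s^3); a valid unit for electric resistance would be e.g. Ω.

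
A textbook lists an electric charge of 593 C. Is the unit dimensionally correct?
Yes

electric charge has SI base units: A * s
C reduces to the same SI base units, so it is a valid unit for electric charge.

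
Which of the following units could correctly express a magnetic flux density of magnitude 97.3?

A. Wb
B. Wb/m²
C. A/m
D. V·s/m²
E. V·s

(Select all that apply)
B, D

magnetic flux density has SI base units: kg / (A * s^2)

Checking each option against kg / (A * s^2):
  A. Wb: ✗ does not match
  B. Wb/m²: ✓ matches
  C. A/m: ✗ does not match
  D. V·s/m²: ✓ matches
  E. V·s: ✗ does not match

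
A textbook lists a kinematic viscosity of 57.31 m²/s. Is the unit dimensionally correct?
Yes

kinematic viscosity has SI base units: m^2 / s
m²/s reduces to the same SI base units, so it is a valid unit for kinematic viscosity.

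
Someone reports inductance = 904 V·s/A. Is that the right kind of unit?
Yes

inductance has SI base units: kg * m^2 / (A^2 * s^2)
V·s/A reduces to the same SI base units, so it is a valid unit for inductance.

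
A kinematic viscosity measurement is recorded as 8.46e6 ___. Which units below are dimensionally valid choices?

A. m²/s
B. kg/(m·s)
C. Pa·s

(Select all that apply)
A

kinematic viscosity has SI base units: m^2 / s

Checking each option against m^2 / s:
  A. m²/s: ✓ matches
  B. kg/(m·s): ✗ does not match
  C. Pa·s: ✗ does not match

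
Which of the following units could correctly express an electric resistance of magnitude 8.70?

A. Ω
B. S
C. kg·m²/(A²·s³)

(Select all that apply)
A, C

electric resistance has SI base units: kg * m^2 / (A^2 * s^3)

Checking each option against kg * m^2 / (A^2 * s^3):
  A. Ω: ✓ matches
  B. S: ✗ does not match
  C. kg·m²/(A²·s³): ✓ matches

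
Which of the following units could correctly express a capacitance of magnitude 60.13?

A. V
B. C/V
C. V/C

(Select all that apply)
B

capacitance has SI base units: A^2 * s^4 / (kg * m^2)

Checking each option against A^2 * s^4 / (kg * m^2):
  A. V: ✗ does not match
  B. C/V: ✓ matches
  C. V/C: ✗ does not match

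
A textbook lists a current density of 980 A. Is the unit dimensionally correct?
No

current density has SI base units: A / m^2
A does NOT reduce to A / m^2; a valid unit for current density would be e.g. A/m².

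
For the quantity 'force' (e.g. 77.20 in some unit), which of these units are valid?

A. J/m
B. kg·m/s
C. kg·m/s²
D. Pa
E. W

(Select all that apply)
A, C

force has SI base units: kg * m / s^2

Checking each option against kg * m / s^2:
  A. J/m: ✓ matches
  B. kg·m/s: ✗ does not match
  C. kg·m/s²: ✓ matches
  D. Pa: ✗ does not match
  E. W: ✗ does not match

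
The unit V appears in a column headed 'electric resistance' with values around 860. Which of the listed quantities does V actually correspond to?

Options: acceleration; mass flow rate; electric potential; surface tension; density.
electric potential

electric resistance should have units dimensionally equivalent to kg * m^2 / (A^2 * s^3) (e.g. Ω).
The given unit 'V' reduces to kg * m^2 / (A * s^3). Of the listed options, that is the dimensionality of electric potential.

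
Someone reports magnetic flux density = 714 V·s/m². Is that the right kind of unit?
Yes

magnetic flux density has SI base units: kg / (A * s^2)
V·s/m² reduces to the same SI base units, so it is a valid unit for magnetic flux density.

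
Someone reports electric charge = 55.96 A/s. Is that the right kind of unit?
No

electric charge has SI base units: A * s
A/s does NOT reduce to A * s; a valid unit for electric charge would be e.g. C.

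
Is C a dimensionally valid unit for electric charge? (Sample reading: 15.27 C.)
Yes

electric charge has SI base units: A * s
C reduces to the same SI base units, so it is a valid unit for electric charge.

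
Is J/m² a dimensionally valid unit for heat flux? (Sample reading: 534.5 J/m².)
No

heat flux has SI base units: kg / s^3
J/m² does NOT reduce to kg / s^3; a valid unit for heat flux would be e.g. W/m².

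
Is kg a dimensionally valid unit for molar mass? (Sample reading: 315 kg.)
No

molar mass has SI base units: kg / mol
kg does NOT reduce to kg / mol; a valid unit for molar mass would be e.g. kg/mol.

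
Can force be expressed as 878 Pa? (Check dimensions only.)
No

force has SI base units: kg * m / s^2
Pa does NOT reduce to kg * m / s^2; a valid unit for force would be e.g. N.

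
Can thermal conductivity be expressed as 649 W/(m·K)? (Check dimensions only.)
Yes

thermal conductivity has SI base units: kg * m / (s^3 * K)
W/(m·K) reduces to the same SI base units, so it is a valid unit for thermal conductivity.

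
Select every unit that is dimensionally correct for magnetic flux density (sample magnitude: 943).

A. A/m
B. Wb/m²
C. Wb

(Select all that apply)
B

magnetic flux density has SI base units: kg / (A * s^2)

Checking each option against kg / (A * s^2):
  A. A/m: ✗ does not match
  B. Wb/m²: ✓ matches
  C. Wb: ✗ does not match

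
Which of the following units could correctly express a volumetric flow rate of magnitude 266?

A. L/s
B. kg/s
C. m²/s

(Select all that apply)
A

volumetric flow rate has SI base units: m^3 / s

Checking each option against m^3 / s:
  A. L/s: ✓ matches
  B. kg/s: ✗ does not match
  C. m²/s: ✗ does not match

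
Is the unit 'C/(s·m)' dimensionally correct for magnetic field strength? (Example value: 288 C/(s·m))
Yes

magnetic field strength has SI base units: A / m
C/(s·m) reduces to the same SI base units, so it is a valid unit for magnetic field strength.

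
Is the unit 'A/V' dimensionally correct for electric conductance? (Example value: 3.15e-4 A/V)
Yes

electric conductance has SI base units: A^2 * s^3 / (kg * m^2)
A/V reduces to the same SI base units, so it is a valid unit for electric conductance.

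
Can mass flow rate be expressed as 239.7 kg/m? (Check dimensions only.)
No

mass flow rate has SI base units: kg / s
kg/m does NOT reduce to kg / s; a valid unit for mass flow rate would be e.g. kg/s.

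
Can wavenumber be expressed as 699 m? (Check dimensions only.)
No

wavenumber has SI base units: 1 / m
m does NOT reduce to 1 / m; a valid unit for wavenumber would be e.g. 1/m.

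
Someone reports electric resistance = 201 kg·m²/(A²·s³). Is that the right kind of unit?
Yes

electric resistance has SI base units: kg * m^2 / (A^2 * s^3)
kg·m²/(A²·s³) reduces to the same SI base units, so it is a valid unit for electric resistance.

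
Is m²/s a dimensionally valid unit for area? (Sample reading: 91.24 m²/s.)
No

area has SI base units: m^2
m²/s does NOT reduce to m^2; a valid unit for area would be e.g. m².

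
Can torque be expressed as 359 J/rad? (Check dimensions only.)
Yes

torque has SI base units: kg * m^2 / s^2
J/rad reduces to the same SI base units, so it is a valid unit for torque.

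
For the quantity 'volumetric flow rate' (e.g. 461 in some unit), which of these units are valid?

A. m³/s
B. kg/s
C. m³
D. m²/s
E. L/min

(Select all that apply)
A, E

volumetric flow rate has SI base units: m^3 / s

Checking each option against m^3 / s:
  A. m³/s: ✓ matches
  B. kg/s: ✗ does not match
  C. m³: ✗ does not match
  D. m²/s: ✗ does not match
  E. L/min: ✓ matches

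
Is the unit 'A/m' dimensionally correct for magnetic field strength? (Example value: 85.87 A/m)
Yes

magnetic field strength has SI base units: A / m
A/m reduces to the same SI base units, so it is a valid unit for magnetic field strength.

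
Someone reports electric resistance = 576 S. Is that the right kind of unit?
No

electric resistance has SI base units: kg * m^2 / (A^2 * s^3)
S does NOT reduce to kg * m^2 / (A^2 * s^3); a valid unit for electric resistance would be e.g. Ω.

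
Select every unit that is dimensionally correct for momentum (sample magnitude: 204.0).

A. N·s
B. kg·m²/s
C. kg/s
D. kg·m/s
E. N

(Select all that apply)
A, D

momentum has SI base units: kg * m / s

Checking each option against kg * m / s:
  A. N·s: ✓ matches
  B. kg·m²/s: ✗ does not match
  C. kg/s: ✗ does not match
  D. kg·m/s: ✓ matches
  E. N: ✗ does not match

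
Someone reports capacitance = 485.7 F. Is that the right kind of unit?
Yes

capacitance has SI base units: A^2 * s^4 / (kg * m^2)
F reduces to the same SI base units, so it is a valid unit for capacitance.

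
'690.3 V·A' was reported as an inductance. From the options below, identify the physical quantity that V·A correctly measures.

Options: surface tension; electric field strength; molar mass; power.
power

inductance should have units dimensionally equivalent to kg * m^2 / (A^2 * s^2) (e.g. H).
The given unit 'V·A' reduces to kg * m^2 / s^3. Of the listed options, that is the dimensionality of power.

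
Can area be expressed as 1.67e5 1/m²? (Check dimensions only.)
No

area has SI base units: m^2
1/m² does NOT reduce to m^2; a valid unit for area would be e.g. m².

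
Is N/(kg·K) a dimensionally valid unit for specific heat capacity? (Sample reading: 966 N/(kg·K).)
No

specific heat capacity has SI base units: m^2 / (s^2 * K)
N/(kg·K) does NOT reduce to m^2 / (s^2 * K); a valid unit for specific heat capacity would be e.g. J/(kg·K).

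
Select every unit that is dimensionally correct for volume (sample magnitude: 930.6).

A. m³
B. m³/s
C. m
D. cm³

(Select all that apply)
A, D

volume has SI base units: m^3

Checking each option against m^3:
  A. m³: ✓ matches
  B. m³/s: ✗ does not match
  C. m: ✗ does not match
  D. cm³: ✓ matches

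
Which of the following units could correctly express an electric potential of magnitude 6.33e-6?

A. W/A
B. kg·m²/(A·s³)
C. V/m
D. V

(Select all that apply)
A, B, D

electric potential has SI base units: kg * m^2 / (A * s^3)

Checking each option against kg * m^2 / (A * s^3):
  A. W/A: ✓ matches
  B. kg·m²/(A·s³): ✓ matches
  C. V/m: ✗ does not match
  D. V: ✓ matches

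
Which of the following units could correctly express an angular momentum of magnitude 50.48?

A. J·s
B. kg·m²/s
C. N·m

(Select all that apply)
A, B

angular momentum has SI base units: kg * m^2 / s

Checking each option against kg * m^2 / s:
  A. J·s: ✓ matches
  B. kg·m²/s: ✓ matches
  C. N·m: ✗ does not match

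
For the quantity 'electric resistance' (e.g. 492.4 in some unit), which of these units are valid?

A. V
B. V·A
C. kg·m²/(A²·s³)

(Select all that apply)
C

electric resistance has SI base units: kg * m^2 / (A^2 * s^3)

Checking each option against kg * m^2 / (A^2 * s^3):
  A. V: ✗ does not match
  B. V·A: ✗ does not match
  C. kg·m²/(A²·s³): ✓ matches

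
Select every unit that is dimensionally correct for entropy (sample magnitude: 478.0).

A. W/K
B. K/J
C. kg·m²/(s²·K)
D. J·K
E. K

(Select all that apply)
C

entropy has SI base units: kg * m^2 / (s^2 * K)

Checking each option against kg * m^2 / (s^2 * K):
  A. W/K: ✗ does not match
  B. K/J: ✗ does not match
  C. kg·m²/(s²·K): ✓ matches
  D. J·K: ✗ does not match
  E. K: ✗ does not match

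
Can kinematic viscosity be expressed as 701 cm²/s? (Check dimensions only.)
Yes

kinematic viscosity has SI base units: m^2 / s
cm²/s reduces to the same SI base units, so it is a valid unit for kinematic viscosity.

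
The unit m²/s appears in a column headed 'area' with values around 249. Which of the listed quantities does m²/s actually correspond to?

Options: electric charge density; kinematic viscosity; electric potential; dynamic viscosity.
kinematic viscosity

area should have units dimensionally equivalent to m^2 (e.g. m²).
The given unit 'm²/s' reduces to m^2 / s. Of the listed options, that is the dimensionality of kinematic viscosity.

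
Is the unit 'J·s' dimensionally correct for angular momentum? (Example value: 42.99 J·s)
Yes

angular momentum has SI base units: kg * m^2 / s
J·s reduces to the same SI base units, so it is a valid unit for angular momentum.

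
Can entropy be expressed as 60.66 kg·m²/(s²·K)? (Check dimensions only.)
Yes

entropy has SI base units: kg * m^2 / (s^2 * K)
kg·m²/(s²·K) reduces to the same SI base units, so it is a valid unit for entropy.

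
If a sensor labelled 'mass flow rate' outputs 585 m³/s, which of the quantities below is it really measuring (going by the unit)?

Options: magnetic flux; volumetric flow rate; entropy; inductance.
volumetric flow rate

mass flow rate should have units dimensionally equivalent to kg / s (e.g. kg/s).
The given unit 'm³/s' reduces to m^3 / s. Of the listed options, that is the dimensionality of volumetric flow rate.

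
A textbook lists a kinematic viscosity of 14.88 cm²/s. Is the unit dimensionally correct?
Yes

kinematic viscosity has SI base units: m^2 / s
cm²/s reduces to the same SI base units, so it is a valid unit for kinematic viscosity.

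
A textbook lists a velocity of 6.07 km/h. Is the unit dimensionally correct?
Yes

velocity has SI base units: m / s
km/h reduces to the same SI base units, so it is a valid unit for velocity.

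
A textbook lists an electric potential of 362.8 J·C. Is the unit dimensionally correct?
No

electric potential has SI base units: kg * m^2 / (A * s^3)
J·C does NOT reduce to kg * m^2 / (A * s^3); a valid unit for electric potential would be e.g. V.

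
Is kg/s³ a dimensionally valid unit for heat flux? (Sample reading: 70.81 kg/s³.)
Yes

heat flux has SI base units: kg / s^3
kg/s³ reduces to the same SI base units, so it is a valid unit for heat flux.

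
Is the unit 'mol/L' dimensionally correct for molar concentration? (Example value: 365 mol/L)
Yes

molar concentration has SI base units: mol / m^3
mol/L reduces to the same SI base units, so it is a valid unit for molar concentration.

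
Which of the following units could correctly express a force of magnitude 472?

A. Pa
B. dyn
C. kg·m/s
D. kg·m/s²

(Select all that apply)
B, D

force has SI base units: kg * m / s^2

Checking each option against kg * m / s^2:
  A. Pa: ✗ does not match
  B. dyn: ✓ matches
  C. kg·m/s: ✗ does not match
  D. kg·m/s²: ✓ matches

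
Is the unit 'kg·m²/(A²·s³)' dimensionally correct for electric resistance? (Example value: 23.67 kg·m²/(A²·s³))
Yes

electric resistance has SI base units: kg * m^2 / (A^2 * s^3)
kg·m²/(A²·s³) reduces to the same SI base units, so it is a valid unit for electric resistance.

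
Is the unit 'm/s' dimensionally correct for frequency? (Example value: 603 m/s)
No

frequency has SI base units: 1 / s
m/s does NOT reduce to 1 / s; a valid unit for frequency would be e.g. Hz.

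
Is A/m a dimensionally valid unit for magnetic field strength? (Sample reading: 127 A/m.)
Yes

magnetic field strength has SI base units: A / m
A/m reduces to the same SI base units, so it is a valid unit for magnetic field strength.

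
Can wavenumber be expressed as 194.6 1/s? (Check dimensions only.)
No

wavenumber has SI base units: 1 / m
1/s does NOT reduce to 1 / m; a valid unit for wavenumber would be e.g. 1/m.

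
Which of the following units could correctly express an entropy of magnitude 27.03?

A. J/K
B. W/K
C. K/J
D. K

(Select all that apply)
A

entropy has SI base units: kg * m^2 / (s^2 * K)

Checking each option against kg * m^2 / (s^2 * K):
  A. J/K: ✓ matches
  B. W/K: ✗ does not match
  C. K/J: ✗ does not match
  D. K: ✗ does not match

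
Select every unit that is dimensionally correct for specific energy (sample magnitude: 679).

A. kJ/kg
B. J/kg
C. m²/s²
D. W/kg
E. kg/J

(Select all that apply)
A, B, C

specific energy has SI base units: m^2 / s^2

Checking each option against m^2 / s^2:
  A. kJ/kg: ✓ matches
  B. J/kg: ✓ matches
  C. m²/s²: ✓ matches
  D. W/kg: ✗ does not match
  E. kg/J: ✗ does not match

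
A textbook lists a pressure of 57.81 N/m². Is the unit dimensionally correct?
Yes

pressure has SI base units: kg / (m * s^2)
N/m² reduces to the same SI base units, so it is a valid unit for pressure.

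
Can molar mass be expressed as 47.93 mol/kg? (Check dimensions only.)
No

molar mass has SI base units: kg / mol
mol/kg does NOT reduce to kg / mol; a valid unit for molar mass would be e.g. kg/mol.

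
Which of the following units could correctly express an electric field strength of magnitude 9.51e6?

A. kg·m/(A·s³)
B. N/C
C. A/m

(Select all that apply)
A, B

electric field strength has SI base units: kg * m / (A * s^3)

Checking each option against kg * m / (A * s^3):
  A. kg·m/(A·s³): ✓ matches
  B. N/C: ✓ matches
  C. A/m: ✗ does not match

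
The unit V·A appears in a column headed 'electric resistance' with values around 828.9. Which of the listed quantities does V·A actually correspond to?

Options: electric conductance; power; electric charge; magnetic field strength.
power

electric resistance should have units dimensionally equivalent to kg * m^2 / (A^2 * s^3) (e.g. Ω).
The given unit 'V·A' reduces to kg * m^2 / s^3. Of the listed options, that is the dimensionality of power.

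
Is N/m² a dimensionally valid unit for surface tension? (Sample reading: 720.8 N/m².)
No

surface tension has SI base units: kg / s^2
N/m² does NOT reduce to kg / s^2; a valid unit for surface tension would be e.g. N/m.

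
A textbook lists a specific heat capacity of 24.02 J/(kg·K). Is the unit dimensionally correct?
Yes

specific heat capacity has SI base units: m^2 / (s^2 * K)
J/(kg·K) reduces to the same SI base units, so it is a valid unit for specific heat capacity.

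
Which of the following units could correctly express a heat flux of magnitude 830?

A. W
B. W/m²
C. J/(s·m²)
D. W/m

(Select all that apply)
B, C

heat flux has SI base units: kg / s^3

Checking each option against kg / s^3:
  A. W: ✗ does not match
  B. W/m²: ✓ matches
  C. J/(s·m²): ✓ matches
  D. W/m: ✗ does not match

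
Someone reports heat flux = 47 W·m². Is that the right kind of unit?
No

heat flux has SI base units: kg / s^3
W·m² does NOT reduce to kg / s^3; a valid unit for heat flux would be e.g. W/m².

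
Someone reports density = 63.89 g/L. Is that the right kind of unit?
Yes

density has SI base units: kg / m^3
g/L reduces to the same SI base units, so it is a valid unit for density.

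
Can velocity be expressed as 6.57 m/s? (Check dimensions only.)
Yes

velocity has SI base units: m / s
m/s reduces to the same SI base units, so it is a valid unit for velocity.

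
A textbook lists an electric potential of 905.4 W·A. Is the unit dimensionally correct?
No

electric potential has SI base units: kg * m^2 / (A * s^3)
W·A does NOT reduce to kg * m^2 / (A * s^3); a valid unit for electric potential would be e.g. V.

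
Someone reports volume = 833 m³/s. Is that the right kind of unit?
No

volume has SI base units: m^3
m³/s does NOT reduce to m^3; a valid unit for volume would be e.g. m³.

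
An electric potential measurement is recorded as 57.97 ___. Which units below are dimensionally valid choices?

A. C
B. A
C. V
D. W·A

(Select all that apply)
C

electric potential has SI base units: kg * m^2 / (A * s^3)

Checking each option against kg * m^2 / (A * s^3):
  A. C: ✗ does not match
  B. A: ✗ does not match
  C. V: ✓ matches
  D. W·A: ✗ does not match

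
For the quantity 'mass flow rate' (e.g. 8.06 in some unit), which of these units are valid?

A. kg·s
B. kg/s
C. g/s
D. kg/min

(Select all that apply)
B, C, D

mass flow rate has SI base units: kg / s

Checking each option against kg / s:
  A. kg·s: ✗ does not match
  B. kg/s: ✓ matches
  C. g/s: ✓ matches
  D. kg/min: ✓ matches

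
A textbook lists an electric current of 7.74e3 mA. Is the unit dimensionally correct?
Yes

electric current has SI base units: A
mA reduces to the same SI base units, so it is a valid unit for electric current.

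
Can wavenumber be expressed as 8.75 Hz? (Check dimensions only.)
No

wavenumber has SI base units: 1 / m
Hz does NOT reduce to 1 / m; a valid unit for wavenumber would be e.g. 1/m.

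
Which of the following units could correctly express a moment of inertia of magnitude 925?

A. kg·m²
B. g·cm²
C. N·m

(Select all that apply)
A, B

moment of inertia has SI base units: kg * m^2

Checking each option against kg * m^2:
  A. kg·m²: ✓ matches
  B. g·cm²: ✓ matches
  C. N·m: ✗ does not match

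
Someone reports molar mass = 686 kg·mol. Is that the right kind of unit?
No

molar mass has SI base units: kg / mol
kg·mol does NOT reduce to kg / mol; a valid unit for molar mass would be e.g. kg/mol.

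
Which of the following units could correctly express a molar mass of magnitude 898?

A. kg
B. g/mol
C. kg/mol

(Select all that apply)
B, C

molar mass has SI base units: kg / mol

Checking each option against kg / mol:
  A. kg: ✗ does not match
  B. g/mol: ✓ matches
  C. kg/mol: ✓ matches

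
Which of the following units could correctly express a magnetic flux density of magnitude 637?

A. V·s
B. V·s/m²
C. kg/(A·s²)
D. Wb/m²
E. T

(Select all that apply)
B, C, D, E

magnetic flux density has SI base units: kg / (A * s^2)

Checking each option against kg / (A * s^2):
  A. V·s: ✗ does not match
  B. V·s/m²: ✓ matches
  C. kg/(A·s²): ✓ matches
  D. Wb/m²: ✓ matches
  E. T: ✓ matches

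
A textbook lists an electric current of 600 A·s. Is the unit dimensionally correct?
No

electric current has SI base units: A
A·s does NOT reduce to A; a valid unit for electric current would be e.g. A.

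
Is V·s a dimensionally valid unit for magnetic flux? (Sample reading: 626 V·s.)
Yes

magnetic flux has SI base units: kg * m^2 / (A * s^2)
V·s reduces to the same SI base units, so it is a valid unit for magnetic flux.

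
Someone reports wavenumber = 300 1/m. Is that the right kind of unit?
Yes

wavenumber has SI base units: 1 / m
1/m reduces to the same SI base units, so it is a valid unit for wavenumber.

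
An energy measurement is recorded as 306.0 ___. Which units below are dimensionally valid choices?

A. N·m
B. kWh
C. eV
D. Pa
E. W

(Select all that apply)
A, B, C

energy has SI base units: kg * m^2 / s^2

Checking each option against kg * m^2 / s^2:
  A. N·m: ✓ matches
  B. kWh: ✓ matches
  C. eV: ✓ matches
  D. Pa: ✗ does not match
  E. W: ✗ does not match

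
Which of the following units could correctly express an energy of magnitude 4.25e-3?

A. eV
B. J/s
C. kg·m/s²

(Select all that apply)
A

energy has SI base units: kg * m^2 / s^2

Checking each option against kg * m^2 / s^2:
  A. eV: ✓ matches
  B. J/s: ✗ does not match
  C. kg·m/s²: ✗ does not match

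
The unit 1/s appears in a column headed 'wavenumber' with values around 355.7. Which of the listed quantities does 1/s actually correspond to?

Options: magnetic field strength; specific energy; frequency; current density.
frequency

wavenumber should have units dimensionally equivalent to 1 / m (e.g. 1/m).
The given unit '1/s' reduces to 1 / s. Of the listed options, that is the dimensionality of frequency.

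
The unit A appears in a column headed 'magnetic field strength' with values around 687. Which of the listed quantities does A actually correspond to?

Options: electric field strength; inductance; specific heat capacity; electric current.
electric current

magnetic field strength should have units dimensionally equivalent to A / m (e.g. A/m).
The given unit 'A' reduces to A. Of the listed options, that is the dimensionality of electric current.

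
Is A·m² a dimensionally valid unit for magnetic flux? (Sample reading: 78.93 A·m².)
No

magnetic flux has SI base units: kg * m^2 / (A * s^2)
A·m² does NOT reduce to kg * m^2 / (A * s^2); a valid unit for magnetic flux would be e.g. Wb.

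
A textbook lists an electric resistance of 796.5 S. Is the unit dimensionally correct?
No

electric resistance has SI base units: kg * m^2 / (A^2 * s^3)
S does NOT reduce to kg * m^2 / (A^2 * s^3); a valid unit for electric resistance would be e.g. Ω.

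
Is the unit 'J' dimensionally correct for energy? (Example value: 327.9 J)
Yes

energy has SI base units: kg * m^2 / s^2
J reduces to the same SI base units, so it is a valid unit for energy.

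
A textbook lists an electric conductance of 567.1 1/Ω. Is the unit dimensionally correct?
Yes

electric conductance has SI base units: A^2 * s^3 / (kg * m^2)
1/Ω reduces to the same SI base units, so it is a valid unit for electric conductance.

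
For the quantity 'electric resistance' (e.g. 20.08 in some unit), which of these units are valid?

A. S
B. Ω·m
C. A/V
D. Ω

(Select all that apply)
D

electric resistance has SI base units: kg * m^2 / (A^2 * s^3)

Checking each option against kg * m^2 / (A^2 * s^3):
  A. S: ✗ does not match
  B. Ω·m: ✗ does not match
  C. A/V: ✗ does not match
  D. Ω: ✓ matches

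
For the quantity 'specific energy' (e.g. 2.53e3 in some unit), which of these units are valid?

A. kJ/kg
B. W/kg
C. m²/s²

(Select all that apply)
A, C

specific energy has SI base units: m^2 / s^2

Checking each option against m^2 / s^2:
  A. kJ/kg: ✓ matches
  B. W/kg: ✗ does not match
  C. m²/s²: ✓ matches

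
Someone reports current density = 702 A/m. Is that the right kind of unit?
No

current density has SI base units: A / m^2
A/m does NOT reduce to A / m^2; a valid unit for current density would be e.g. A/m².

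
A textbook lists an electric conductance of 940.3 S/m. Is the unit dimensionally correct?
No

electric conductance has SI base units: A^2 * s^3 / (kg * m^2)
S/m does NOT reduce to A^2 * s^3 / (kg * m^2); a valid unit for electric conductance would be e.g. S.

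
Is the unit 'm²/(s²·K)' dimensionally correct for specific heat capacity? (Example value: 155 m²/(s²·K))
Yes

specific heat capacity has SI base units: m^2 / (s^2 * K)
m²/(s²·K) reduces to the same SI base units, so it is a valid unit for specific heat capacity.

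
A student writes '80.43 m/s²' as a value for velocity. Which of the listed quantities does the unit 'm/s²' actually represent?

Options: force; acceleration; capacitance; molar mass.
acceleration

velocity should have units dimensionally equivalent to m / s (e.g. m/s).
The given unit 'm/s²' reduces to m / s^2. Of the listed options, that is the dimensionality of acceleration.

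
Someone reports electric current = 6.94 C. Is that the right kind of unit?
No

electric current has SI base units: A
C does NOT reduce to A; a valid unit for electric current would be e.g. A.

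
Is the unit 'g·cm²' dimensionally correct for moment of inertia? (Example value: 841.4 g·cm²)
Yes

moment of inertia has SI base units: kg * m^2
g·cm² reduces to the same SI base units, so it is a valid unit for moment of inertia.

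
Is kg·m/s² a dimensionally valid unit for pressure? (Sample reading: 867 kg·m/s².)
No

pressure has SI base units: kg / (m * s^2)
kg·m/s² does NOT reduce to kg / (m * s^2); a valid unit for pressure would be e.g. Pa.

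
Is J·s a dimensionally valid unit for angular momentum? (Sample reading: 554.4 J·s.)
Yes

angular momentum has SI base units: kg * m^2 / s
J·s reduces to the same SI base units, so it is a valid unit for angular momentum.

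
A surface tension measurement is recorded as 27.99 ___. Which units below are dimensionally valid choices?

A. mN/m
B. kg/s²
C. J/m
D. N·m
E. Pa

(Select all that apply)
A, B

surface tension has SI base units: kg / s^2

Checking each option against kg / s^2:
  A. mN/m: ✓ matches
  B. kg/s²: ✓ matches
  C. J/m: ✗ does not match
  D. N·m: ✗ does not match
  E. Pa: ✗ does not match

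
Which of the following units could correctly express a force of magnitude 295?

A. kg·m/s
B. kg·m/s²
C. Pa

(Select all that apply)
B

force has SI base units: kg * m / s^2

Checking each option against kg * m / s^2:
  A. kg·m/s: ✗ does not match
  B. kg·m/s²: ✓ matches
  C. Pa: ✗ does not match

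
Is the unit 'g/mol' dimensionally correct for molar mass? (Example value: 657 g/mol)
Yes

molar mass has SI base units: kg / mol
g/mol reduces to the same SI base units, so it is a valid unit for molar mass.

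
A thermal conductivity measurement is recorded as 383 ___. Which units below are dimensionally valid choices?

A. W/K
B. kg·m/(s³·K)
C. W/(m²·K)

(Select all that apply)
B

thermal conductivity has SI base units: kg * m / (s^3 * K)

Checking each option against kg * m / (s^3 * K):
  A. W/K: ✗ does not match
  B. kg·m/(s³·K): ✓ matches
  C. W/(m²·K): ✗ does not match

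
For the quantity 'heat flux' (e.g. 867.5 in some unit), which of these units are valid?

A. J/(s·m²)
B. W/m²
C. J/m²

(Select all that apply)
A, B

heat flux has SI base units: kg / s^3

Checking each option against kg / s^3:
  A. J/(s·m²): ✓ matches
  B. W/m²: ✓ matches
  C. J/m²: ✗ does not match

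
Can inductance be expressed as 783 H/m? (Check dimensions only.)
No

inductance has SI base units: kg * m^2 / (A^2 * s^2)
H/m does NOT reduce to kg * m^2 / (A^2 * s^2); a valid unit for inductance would be e.g. H.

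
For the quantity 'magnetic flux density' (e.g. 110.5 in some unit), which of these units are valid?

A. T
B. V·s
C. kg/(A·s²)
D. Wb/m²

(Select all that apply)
A, C, D

magnetic flux density has SI base units: kg / (A * s^2)

Checking each option against kg / (A * s^2):
  A. T: ✓ matches
  B. V·s: ✗ does not match
  C. kg/(A·s²): ✓ matches
  D. Wb/m²: ✓ matches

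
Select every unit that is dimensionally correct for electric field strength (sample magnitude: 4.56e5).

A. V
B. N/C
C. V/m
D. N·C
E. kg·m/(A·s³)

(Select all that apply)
B, C, E

electric field strength has SI base units: kg * m / (A * s^3)

Checking each option against kg * m / (A * s^3):
  A. V: ✗ does not match
  B. N/C: ✓ matches
  C. V/m: ✓ matches
  D. N·C: ✗ does not match
  E. kg·m/(A·s³): ✓ matches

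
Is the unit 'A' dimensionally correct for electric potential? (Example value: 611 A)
No

electric potential has SI base units: kg * m^2 / (A * s^3)
A does NOT reduce to kg * m^2 / (A * s^3); a valid unit for electric potential would be e.g. V.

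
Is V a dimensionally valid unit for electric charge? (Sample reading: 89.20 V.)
No

electric charge has SI base units: A * s
V does NOT reduce to A * s; a valid unit for electric charge would be e.g. C.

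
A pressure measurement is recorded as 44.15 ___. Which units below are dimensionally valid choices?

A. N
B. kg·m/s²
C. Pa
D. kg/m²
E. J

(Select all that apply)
C

pressure has SI base units: kg / (m * s^2)

Checking each option against kg / (m * s^2):
  A. N: ✗ does not match
  B. kg·m/s²: ✗ does not match
  C. Pa: ✓ matches
  D. kg/m²: ✗ does not match
  E. J: ✗ does not match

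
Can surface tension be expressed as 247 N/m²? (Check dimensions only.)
No

surface tension has SI base units: kg / s^2
N/m² does NOT reduce to kg / s^2; a valid unit for surface tension would be e.g. N/m.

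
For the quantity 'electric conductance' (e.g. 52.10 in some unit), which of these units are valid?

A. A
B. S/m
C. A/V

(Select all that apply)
C

electric conductance has SI base units: A^2 * s^3 / (kg * m^2)

Checking each option against A^2 * s^3 / (kg * m^2):
  A. A: ✗ does not match
  B. S/m: ✗ does not match
  C. A/V: ✓ matches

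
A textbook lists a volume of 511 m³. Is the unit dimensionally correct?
Yes

volume has SI base units: m^3
m³ reduces to the same SI base units, so it is a valid unit for volume.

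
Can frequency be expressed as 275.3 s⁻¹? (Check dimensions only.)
Yes

frequency has SI base units: 1 / s
s⁻¹ reduces to the same SI base units, so it is a valid unit for frequency.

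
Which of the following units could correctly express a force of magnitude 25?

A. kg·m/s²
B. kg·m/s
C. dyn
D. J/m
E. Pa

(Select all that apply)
A, C, D

force has SI base units: kg * m / s^2

Checking each option against kg * m / s^2:
  A. kg·m/s²: ✓ matches
  B. kg·m/s: ✗ does not match
  C. dyn: ✓ matches
  D. J/m: ✓ matches
  E. Pa: ✗ does not match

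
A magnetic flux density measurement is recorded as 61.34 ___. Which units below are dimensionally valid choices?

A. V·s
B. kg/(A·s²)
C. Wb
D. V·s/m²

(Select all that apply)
B, D

magnetic flux density has SI base units: kg / (A * s^2)

Checking each option against kg / (A * s^2):
  A. V·s: ✗ does not match
  B. kg/(A·s²): ✓ matches
  C. Wb: ✗ does not match
  D. V·s/m²: ✓ matches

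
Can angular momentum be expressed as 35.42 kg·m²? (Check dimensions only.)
No

angular momentum has SI base units: kg * m^2 / s
kg·m² does NOT reduce to kg * m^2 / s; a valid unit for angular momentum would be e.g. kg·m²/s.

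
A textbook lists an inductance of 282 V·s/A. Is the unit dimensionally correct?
Yes

inductance has SI base units: kg * m^2 / (A^2 * s^2)
V·s/A reduces to the same SI base units, so it is a valid unit for inductance.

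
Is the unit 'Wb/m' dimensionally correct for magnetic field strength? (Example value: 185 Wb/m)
No

magnetic field strength has SI base units: A / m
Wb/m does NOT reduce to A / m; a valid unit for magnetic field strength would be e.g. A/m.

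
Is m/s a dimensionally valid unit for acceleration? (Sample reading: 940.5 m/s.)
No

acceleration has SI base units: m / s^2
m/s does NOT reduce to m / s^2; a valid unit for acceleration would be e.g. m/s².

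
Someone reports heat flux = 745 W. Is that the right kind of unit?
No

heat flux has SI base units: kg / s^3
W does NOT reduce to kg / s^3; a valid unit for heat flux would be e.g. W/m².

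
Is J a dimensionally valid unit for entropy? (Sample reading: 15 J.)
No

entropy has SI base units: kg * m^2 / (s^2 * K)
J does NOT reduce to kg * m^2 / (s^2 * K); a valid unit for entropy would be e.g. J/K.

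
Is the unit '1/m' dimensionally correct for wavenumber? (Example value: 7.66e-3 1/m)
Yes

wavenumber has SI base units: 1 / m
1/m reduces to the same SI base units, so it is a valid unit for wavenumber.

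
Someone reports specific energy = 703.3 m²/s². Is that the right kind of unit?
Yes

specific energy has SI base units: m^2 / s^2
m²/s² reduces to the same SI base units, so it is a valid unit for specific energy.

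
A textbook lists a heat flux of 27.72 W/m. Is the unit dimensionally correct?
No

heat flux has SI base units: kg / s^3
W/m does NOT reduce to kg / s^3; a valid unit for heat flux would be e.g. W/m².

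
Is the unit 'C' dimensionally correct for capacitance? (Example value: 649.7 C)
No

capacitance has SI base units: A^2 * s^4 / (kg * m^2)
C does NOT reduce to A^2 * s^4 / (kg * m^2); a valid unit for capacitance would be e.g. F.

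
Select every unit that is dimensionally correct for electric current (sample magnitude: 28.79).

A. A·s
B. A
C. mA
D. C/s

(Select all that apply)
B, C, D

electric current has SI base units: A

Checking each option against A:
  A. A·s: ✗ does not match
  B. A: ✓ matches
  C. mA: ✓ matches
  D. C/s: ✓ matches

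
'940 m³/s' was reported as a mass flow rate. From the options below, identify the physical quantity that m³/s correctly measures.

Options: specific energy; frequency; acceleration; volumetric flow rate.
volumetric flow rate

mass flow rate should have units dimensionally equivalent to kg / s (e.g. kg/s).
The given unit 'm³/s' reduces to m^3 / s. Of the listed options, that is the dimensionality of volumetric flow rate.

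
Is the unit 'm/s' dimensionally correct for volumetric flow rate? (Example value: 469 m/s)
No

volumetric flow rate has SI base units: m^3 / s
m/s does NOT reduce to m^3 / s; a valid unit for volumetric flow rate would be e.g. m³/s.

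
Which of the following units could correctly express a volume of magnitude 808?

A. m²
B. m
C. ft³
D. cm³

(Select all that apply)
C, D

volume has SI base units: m^3

Checking each option against m^3:
  A. m²: ✗ does not match
  B. m: ✗ does not match
  C. ft³: ✓ matches
  D. cm³: ✓ matches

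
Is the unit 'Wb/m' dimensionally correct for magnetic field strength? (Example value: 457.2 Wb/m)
No

magnetic field strength has SI base units: A / m
Wb/m does NOT reduce to A / m; a valid unit for magnetic field strength would be e.g. A/m.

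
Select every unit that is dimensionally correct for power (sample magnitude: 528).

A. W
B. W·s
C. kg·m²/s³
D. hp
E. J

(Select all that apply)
A, C, D

power has SI base units: kg * m^2 / s^3

Checking each option against kg * m^2 / s^3:
  A. W: ✓ matches
  B. W·s: ✗ does not match
  C. kg·m²/s³: ✓ matches
  D. hp: ✓ matches
  E. J: ✗ does not match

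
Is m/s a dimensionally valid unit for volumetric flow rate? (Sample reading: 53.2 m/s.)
No

volumetric flow rate has SI base units: m^3 / s
m/s does NOT reduce to m^3 / s; a valid unit for volumetric flow rate would be e.g. m³/s.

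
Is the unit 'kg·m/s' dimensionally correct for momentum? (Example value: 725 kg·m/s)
Yes

momentum has SI base units: kg * m / s
kg·m/s reduces to the same SI base units, so it is a valid unit for momentum.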